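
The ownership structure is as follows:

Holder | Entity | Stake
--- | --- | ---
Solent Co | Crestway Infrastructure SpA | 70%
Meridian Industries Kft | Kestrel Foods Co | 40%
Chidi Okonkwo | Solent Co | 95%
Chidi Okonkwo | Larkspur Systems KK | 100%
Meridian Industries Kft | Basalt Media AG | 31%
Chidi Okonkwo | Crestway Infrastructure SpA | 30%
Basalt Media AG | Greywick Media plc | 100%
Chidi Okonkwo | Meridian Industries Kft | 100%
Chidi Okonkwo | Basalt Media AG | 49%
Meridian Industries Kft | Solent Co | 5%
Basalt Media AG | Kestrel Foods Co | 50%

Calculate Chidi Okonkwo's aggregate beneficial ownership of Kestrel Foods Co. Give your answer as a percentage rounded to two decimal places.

80.00%

Chidi reaches Kestrel along 3 paths.
Via Meridian: 100% × 40% = 40%.
Via Meridian → Basalt: 100% × 31% × 50% = 15.5%.
Via Basalt: 49% × 50% = 24.5%.
Total: 40% + 15.5% + 24.5% = 80%.
Rounded: 80.00%.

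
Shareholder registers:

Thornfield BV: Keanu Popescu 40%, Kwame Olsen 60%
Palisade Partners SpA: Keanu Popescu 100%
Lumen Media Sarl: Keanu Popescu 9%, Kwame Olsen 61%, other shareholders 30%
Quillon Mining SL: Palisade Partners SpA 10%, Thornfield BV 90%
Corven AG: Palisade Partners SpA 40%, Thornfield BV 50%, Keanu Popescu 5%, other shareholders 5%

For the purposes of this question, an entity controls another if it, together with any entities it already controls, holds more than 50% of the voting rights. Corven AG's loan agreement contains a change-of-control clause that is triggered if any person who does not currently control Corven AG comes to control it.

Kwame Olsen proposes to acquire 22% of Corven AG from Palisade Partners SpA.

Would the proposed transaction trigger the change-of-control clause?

Yes

The purchase adds only to Kwame's holdings (Palisade's stake shrinks), so Kwame is the only person who could newly come to control Corven.
Kwame holds 60% of Thornfield, so Kwame controls Thornfield.
Kwame holds 61% of Lumen, so Kwame controls Lumen.
Thornfield holds 90% of Quillon, so Kwame controls Quillon.
In Corven, Kwame's side holds only 50%, not > 50%.
So before the transaction, Kwame does not control Corven.
After the purchase, Kwame holds 22% of Corven directly, and Palisade's stake falls to 18%.
Thornfield and Kwame together hold 50% + 22% = 72% of Corven, so Kwame controls Corven.
Kwame did not control Corven before and does after, so the clause is triggered.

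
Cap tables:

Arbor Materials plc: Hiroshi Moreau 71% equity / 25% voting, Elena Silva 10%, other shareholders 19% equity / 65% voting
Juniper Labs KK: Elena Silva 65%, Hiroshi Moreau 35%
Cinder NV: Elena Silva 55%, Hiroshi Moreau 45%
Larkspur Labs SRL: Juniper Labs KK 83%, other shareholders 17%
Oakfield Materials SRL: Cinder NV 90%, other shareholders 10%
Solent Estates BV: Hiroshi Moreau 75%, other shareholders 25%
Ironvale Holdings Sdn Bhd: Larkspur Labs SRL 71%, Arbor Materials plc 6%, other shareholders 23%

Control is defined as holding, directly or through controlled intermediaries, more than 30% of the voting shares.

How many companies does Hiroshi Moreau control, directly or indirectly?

Hiroshi holds 35% of Juniper, so Hiroshi controls Juniper.
Hiroshi holds 45% of Cinder, so Hiroshi controls Cinder.
Juniper holds 83% of Larkspur, so Hiroshi controls Larkspur.
Cinder holds 90% of Oakfield, so Hiroshi controls Oakfield.
Hiroshi holds 75% of Solent, so Hiroshi controls Solent.
Larkspur holds 71% of Ironvale, so Hiroshi controls Ironvale.
No other company's threshold is met.
Hiroshi controls 6 companies.

6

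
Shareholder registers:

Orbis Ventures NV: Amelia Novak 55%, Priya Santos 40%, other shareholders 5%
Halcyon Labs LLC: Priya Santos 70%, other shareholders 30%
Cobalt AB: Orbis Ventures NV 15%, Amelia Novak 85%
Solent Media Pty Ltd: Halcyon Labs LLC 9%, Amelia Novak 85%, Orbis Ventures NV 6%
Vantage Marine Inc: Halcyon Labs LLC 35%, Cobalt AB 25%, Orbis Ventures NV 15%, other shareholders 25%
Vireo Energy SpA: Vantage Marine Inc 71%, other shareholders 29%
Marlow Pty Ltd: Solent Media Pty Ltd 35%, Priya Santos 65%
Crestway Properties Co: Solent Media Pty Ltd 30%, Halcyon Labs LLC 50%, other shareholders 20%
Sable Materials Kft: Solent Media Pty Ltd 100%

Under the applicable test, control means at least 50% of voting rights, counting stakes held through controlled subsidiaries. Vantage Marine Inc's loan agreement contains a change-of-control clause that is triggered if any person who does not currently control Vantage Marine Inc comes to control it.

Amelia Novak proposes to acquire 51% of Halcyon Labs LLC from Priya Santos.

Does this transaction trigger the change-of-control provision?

The purchase adds only to Amelia's holdings (Priya's stake shrinks), so Amelia is the only person who could newly come to control Vantage.
Amelia holds 55% of Orbis, so Amelia controls Orbis.
Orbis and Amelia together hold 15% + 85% = 100% of Cobalt, so Amelia controls Cobalt.
Amelia and Orbis together hold 85% + 6% = 91% of Solent, so Amelia controls Solent.
Solent holds 100% of Sable, so Amelia controls Sable.
In Vantage, Amelia's side holds only 25% + 15% = 40%, not ≥ 50%.
So before the transaction, Amelia does not control Vantage.
After the purchase, Amelia holds 51% of Halcyon directly, and Priya's stake falls to 19%.
Amelia holds 51% of Halcyon, so Amelia controls Halcyon.
Halcyon and Cobalt and Orbis together hold 35% + 25% + 15% = 75% of Vantage, so Amelia controls Vantage.
Amelia did not control Vantage before and does after, so the clause is triggered.

Yes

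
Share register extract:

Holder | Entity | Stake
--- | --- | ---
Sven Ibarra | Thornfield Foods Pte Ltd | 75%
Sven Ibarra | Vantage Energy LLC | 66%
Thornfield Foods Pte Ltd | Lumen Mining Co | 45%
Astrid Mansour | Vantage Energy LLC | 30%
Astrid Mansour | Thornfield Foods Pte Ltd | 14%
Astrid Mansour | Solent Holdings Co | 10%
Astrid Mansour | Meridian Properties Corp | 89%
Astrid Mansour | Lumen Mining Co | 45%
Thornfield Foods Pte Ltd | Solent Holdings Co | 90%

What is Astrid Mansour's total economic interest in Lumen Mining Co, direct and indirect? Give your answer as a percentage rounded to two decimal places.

Astrid reaches Lumen along 2 paths.
Direct stake: 45% = 45%.
Via Thornfield: 14% × 45% = 6.3%.
Total: 45% + 6.3% = 51.3%.
Rounded: 51.30%.

51.30%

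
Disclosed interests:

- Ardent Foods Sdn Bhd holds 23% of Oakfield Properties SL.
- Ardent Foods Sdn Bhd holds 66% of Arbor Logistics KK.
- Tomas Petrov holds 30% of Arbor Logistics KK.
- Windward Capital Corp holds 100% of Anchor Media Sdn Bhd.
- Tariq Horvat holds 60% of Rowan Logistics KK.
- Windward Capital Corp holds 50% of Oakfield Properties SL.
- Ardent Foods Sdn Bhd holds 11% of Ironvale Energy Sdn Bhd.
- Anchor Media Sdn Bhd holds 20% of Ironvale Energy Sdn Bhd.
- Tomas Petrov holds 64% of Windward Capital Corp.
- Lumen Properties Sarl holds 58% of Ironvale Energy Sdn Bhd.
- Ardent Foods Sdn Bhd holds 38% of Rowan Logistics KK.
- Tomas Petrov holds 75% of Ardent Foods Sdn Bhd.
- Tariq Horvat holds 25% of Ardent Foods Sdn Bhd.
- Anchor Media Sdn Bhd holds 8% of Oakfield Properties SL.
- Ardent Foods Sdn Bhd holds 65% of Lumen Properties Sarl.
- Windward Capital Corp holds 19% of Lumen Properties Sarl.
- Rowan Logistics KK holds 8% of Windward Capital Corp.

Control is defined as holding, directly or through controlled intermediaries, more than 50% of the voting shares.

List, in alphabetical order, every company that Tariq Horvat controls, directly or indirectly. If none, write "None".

Tariq holds 60% of Rowan, so Tariq controls Rowan.
No other company's threshold is met.

Rowan Logistics KK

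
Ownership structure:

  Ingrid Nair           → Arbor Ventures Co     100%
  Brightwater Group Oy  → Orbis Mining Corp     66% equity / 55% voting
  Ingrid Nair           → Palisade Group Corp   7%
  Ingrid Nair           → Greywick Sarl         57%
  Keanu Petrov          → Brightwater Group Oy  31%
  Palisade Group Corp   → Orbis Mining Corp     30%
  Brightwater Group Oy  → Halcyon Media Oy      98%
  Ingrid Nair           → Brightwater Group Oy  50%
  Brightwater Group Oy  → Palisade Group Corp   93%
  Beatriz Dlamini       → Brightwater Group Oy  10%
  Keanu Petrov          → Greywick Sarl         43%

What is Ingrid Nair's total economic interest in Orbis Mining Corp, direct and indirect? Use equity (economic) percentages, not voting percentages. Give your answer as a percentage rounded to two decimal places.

Ingrid reaches Orbis along 3 paths.
Via Brightwater → Palisade: 50% × 93% × 30% = 13.95%.
Via Palisade: 7% × 30% = 2.1%.
Via Brightwater: 50% × 66% = 33%.
Total: 13.95% + 2.1% + 33% = 49.05%.

49.05%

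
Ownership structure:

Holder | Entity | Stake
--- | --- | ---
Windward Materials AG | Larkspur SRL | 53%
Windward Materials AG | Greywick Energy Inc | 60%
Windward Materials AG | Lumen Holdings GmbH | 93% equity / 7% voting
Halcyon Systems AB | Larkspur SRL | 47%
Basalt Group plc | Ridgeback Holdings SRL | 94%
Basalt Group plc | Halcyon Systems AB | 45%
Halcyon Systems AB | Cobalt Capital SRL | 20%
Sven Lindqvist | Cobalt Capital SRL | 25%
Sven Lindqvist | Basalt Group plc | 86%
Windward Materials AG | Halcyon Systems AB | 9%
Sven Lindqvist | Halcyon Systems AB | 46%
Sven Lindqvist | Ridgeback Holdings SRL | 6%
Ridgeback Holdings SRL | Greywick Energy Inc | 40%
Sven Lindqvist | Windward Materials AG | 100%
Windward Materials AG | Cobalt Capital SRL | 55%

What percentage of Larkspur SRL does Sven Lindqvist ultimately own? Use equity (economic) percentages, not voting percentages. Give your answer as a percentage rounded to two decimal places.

Sven reaches Larkspur along 4 paths.
Via Windward: 100% × 53% = 53%.
Via Windward → Halcyon: 100% × 9% × 47% = 4.23%.
Via Halcyon: 46% × 47% = 21.62%.
Via Basalt → Halcyon: 86% × 45% × 47% = 18.189%.
Total: 53% + 4.23% + 21.62% + 18.189% = 97.039%.
Rounded: 97.04%.

97.04%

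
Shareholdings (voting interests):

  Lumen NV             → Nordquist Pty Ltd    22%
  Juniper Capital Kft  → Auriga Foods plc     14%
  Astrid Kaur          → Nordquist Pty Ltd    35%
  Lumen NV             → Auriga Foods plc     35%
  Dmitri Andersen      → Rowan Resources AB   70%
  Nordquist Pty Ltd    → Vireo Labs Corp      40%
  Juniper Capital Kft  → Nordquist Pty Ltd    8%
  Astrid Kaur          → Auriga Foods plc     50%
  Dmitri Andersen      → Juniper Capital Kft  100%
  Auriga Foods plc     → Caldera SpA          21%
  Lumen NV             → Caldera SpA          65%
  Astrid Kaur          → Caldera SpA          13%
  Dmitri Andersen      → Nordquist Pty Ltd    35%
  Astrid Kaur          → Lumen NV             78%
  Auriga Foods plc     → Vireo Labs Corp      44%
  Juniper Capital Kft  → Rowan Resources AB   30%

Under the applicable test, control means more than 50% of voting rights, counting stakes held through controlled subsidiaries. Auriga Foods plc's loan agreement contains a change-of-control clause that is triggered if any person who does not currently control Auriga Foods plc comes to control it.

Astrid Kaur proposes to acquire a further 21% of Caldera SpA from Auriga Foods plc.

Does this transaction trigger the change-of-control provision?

No

The purchase adds only to Astrid's holdings (Auriga's stake shrinks), so Astrid is the only person who could newly come to control Auriga.
Astrid holds 78% of Lumen, so Astrid controls Lumen.
Astrid and Lumen together hold 50% + 35% = 85% of Auriga, so Astrid controls Auriga.
So Astrid already controls Auriga before the transaction.
After the purchase, Astrid's direct stake in Caldera rises to 13% + 21% = 34%, and Auriga's stake falls to 0%.
Astrid controlled Auriga already, so this is not a new person acquiring control; every other person's position is unchanged or reduced.
No new person acquires control, so the clause is not triggered.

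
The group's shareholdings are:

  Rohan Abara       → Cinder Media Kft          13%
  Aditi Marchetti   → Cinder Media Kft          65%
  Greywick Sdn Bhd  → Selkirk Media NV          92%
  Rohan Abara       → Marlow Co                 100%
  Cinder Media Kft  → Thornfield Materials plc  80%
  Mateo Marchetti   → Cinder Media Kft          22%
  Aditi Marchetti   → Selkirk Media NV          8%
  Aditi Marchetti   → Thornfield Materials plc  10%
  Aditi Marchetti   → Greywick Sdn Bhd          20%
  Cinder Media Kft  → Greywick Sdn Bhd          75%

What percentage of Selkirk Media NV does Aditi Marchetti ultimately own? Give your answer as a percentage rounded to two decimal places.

71.25%

Aditi reaches Selkirk along 3 paths.
Via Cinder → Greywick: 65% × 75% × 92% = 44.85%.
Via Greywick: 20% × 92% = 18.4%.
Direct stake: 8% = 8%.
Total: 44.85% + 18.4% + 8% = 71.25%.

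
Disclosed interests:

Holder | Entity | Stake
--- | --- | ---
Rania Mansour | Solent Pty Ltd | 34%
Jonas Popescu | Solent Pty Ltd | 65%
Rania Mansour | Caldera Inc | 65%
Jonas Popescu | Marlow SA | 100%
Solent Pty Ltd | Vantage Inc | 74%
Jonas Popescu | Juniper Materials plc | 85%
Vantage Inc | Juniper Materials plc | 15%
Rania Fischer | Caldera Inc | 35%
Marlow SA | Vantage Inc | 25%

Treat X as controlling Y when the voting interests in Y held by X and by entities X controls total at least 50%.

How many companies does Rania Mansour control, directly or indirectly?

Rania Mansour holds 65% of Caldera, so Rania Mansour controls Caldera.
No other company's threshold is met.
Rania Mansour controls 1 company.

1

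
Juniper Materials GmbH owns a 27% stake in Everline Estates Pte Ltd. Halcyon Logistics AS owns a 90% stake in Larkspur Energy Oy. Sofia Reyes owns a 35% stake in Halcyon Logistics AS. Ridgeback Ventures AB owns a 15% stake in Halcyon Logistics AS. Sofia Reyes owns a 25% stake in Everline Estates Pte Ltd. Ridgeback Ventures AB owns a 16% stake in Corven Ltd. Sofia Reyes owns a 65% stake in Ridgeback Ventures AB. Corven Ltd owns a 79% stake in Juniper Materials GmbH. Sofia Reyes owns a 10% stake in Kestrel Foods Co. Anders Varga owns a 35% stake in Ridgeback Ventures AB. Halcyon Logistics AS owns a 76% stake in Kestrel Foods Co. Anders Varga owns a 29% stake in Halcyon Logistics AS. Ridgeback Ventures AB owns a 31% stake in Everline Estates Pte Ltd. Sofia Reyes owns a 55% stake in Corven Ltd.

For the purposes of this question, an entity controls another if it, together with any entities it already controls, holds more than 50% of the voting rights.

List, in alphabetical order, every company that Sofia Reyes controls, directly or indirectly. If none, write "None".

Sofia holds 65% of Ridgeback, so Sofia controls Ridgeback.
Sofia and Ridgeback together hold 55% + 16% = 71% of Corven, so Sofia controls Corven.
Corven holds 79% of Juniper, so Sofia controls Juniper.
Ridgeback and Sofia and Juniper together hold 31% + 25% + 27% = 83% of Everline, so Sofia controls Everline.
No other company's threshold is met.

Corven Ltd, Everline Estates Pte Ltd, Juniper Materials GmbH, Ridgeback Ventures AB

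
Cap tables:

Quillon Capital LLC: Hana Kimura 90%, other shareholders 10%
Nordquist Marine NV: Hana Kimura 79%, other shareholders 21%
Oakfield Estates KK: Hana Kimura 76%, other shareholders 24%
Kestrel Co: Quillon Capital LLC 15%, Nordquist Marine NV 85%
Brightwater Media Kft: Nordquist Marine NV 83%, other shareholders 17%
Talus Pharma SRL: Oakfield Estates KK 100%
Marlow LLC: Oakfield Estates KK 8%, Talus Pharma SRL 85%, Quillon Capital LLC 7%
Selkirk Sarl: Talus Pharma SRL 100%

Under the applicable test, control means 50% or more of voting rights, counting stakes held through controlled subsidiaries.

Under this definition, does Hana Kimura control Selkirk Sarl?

Yes

Hana holds 76% of Oakfield, so Hana controls Oakfield.
Oakfield holds 100% of Talus, so Hana controls Talus.
Talus holds 100% of Selkirk, so Hana controls Selkirk.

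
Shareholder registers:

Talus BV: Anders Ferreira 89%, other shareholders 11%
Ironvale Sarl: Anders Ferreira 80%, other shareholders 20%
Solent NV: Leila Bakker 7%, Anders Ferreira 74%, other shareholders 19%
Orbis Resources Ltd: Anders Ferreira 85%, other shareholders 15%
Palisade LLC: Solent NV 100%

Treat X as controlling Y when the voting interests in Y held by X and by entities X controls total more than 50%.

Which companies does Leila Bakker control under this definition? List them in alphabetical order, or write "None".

None

Leila's largest direct stake is 7% in Solent, which does not meet the threshold.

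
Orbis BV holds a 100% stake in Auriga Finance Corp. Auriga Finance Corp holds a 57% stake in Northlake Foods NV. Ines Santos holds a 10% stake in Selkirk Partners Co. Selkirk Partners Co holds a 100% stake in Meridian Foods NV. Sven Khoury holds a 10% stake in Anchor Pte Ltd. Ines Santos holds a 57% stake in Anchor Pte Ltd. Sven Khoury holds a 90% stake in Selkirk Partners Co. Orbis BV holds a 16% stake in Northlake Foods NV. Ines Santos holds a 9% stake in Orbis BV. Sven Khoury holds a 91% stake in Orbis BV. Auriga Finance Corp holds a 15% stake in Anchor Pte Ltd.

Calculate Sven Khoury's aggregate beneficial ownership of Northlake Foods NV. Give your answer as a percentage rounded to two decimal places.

Sven reaches Northlake along 2 paths.
Via Orbis → Auriga: 91% × 100% × 57% = 51.87%.
Via Orbis: 91% × 16% = 14.56%.
Total: 51.87% + 14.56% = 66.43%.

66.43%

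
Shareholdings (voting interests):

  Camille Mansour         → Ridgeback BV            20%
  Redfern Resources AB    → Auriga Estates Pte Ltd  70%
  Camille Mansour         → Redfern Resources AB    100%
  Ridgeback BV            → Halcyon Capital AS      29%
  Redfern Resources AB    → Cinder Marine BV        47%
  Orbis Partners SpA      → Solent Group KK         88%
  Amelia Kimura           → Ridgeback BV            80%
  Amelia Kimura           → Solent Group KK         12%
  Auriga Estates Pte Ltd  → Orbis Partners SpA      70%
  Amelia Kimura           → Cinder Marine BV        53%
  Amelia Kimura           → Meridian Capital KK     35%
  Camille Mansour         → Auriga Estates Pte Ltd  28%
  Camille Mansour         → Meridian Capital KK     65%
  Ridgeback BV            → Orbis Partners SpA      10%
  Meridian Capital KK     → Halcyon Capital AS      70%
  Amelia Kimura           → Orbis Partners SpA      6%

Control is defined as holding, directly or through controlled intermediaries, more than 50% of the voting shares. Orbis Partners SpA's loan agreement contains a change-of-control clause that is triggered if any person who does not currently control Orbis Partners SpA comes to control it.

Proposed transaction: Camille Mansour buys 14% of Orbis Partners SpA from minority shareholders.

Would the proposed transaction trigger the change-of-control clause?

No

The purchase changes only Camille's holdings, so Camille is the only person who could newly come to control Orbis.
Camille holds 100% of Redfern, so Camille controls Redfern.
Redfern and Camille together hold 70% + 28% = 98% of Auriga, so Camille controls Auriga.
Auriga holds 70% of Orbis, so Camille controls Orbis.
So Camille already controls Orbis before the transaction.
After the purchase, Camille holds 14% of Orbis directly.
Camille controlled Orbis already, so this is not a new person acquiring control; every other person's position is unchanged or reduced.
No new person acquires control, so the clause is not triggered.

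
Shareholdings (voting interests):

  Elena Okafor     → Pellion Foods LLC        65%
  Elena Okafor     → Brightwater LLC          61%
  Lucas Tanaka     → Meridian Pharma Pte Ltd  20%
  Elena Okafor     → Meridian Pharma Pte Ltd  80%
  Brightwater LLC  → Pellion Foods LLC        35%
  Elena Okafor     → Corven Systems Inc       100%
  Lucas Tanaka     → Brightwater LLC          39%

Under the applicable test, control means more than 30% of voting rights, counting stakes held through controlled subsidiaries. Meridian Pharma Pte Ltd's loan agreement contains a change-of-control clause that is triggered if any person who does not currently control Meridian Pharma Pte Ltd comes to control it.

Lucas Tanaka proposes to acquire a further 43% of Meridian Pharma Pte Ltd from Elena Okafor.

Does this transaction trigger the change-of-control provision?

The purchase adds only to Lucas's holdings (Elena's stake shrinks), so Lucas is the only person who could newly come to control Meridian.
Lucas holds 39% of Brightwater, so Lucas controls Brightwater.
Brightwater holds 35% of Pellion, so Lucas controls Pellion.
In Meridian, Lucas's side holds only 20%, not > 30%.
So before the transaction, Lucas does not control Meridian.
After the purchase, Lucas's direct stake in Meridian rises to 20% + 43% = 63%, and Elena's stake falls to 37%.
Lucas holds 63% of Meridian, so Lucas controls Meridian.
Lucas did not control Meridian before and does after, so the clause is triggered.

Yes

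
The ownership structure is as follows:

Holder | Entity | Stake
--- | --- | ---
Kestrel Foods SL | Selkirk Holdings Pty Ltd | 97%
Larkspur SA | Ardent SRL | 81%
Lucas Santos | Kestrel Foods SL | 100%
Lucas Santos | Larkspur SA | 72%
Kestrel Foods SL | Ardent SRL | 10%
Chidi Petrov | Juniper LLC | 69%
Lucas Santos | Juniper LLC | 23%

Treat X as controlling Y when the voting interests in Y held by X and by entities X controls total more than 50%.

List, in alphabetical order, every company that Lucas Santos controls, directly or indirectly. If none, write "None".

Lucas holds 100% of Kestrel, so Lucas controls Kestrel.
Lucas holds 72% of Larkspur, so Lucas controls Larkspur.
Kestrel holds 97% of Selkirk, so Lucas controls Selkirk.
Larkspur and Kestrel together hold 81% + 10% = 91% of Ardent, so Lucas controls Ardent.
No other company's threshold is met.

Ardent SRL, Kestrel Foods SL, Larkspur SA, Selkirk Holdings Pty Ltd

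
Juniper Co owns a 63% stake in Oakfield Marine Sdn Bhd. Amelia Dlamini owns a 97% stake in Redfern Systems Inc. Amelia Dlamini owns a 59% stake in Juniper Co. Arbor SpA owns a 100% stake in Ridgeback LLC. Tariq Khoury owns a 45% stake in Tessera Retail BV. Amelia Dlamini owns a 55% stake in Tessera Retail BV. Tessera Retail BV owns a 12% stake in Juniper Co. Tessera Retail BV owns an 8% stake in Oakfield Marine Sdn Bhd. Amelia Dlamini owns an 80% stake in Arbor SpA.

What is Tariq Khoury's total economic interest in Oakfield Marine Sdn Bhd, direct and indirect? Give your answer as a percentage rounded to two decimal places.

7.00%

Tariq reaches Oakfield along 2 paths.
Via Tessera: 45% × 8% = 3.6%.
Via Tessera → Juniper: 45% × 12% × 63% = 3.402%.
Total: 3.6% + 3.402% = 7.002%.
Rounded: 7.00%.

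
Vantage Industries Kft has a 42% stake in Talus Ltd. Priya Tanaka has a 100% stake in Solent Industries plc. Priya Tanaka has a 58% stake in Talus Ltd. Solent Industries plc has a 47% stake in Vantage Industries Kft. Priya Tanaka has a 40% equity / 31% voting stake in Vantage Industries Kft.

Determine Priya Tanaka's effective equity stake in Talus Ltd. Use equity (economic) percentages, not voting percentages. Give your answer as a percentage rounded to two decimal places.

94.54%

Priya reaches Talus along 3 paths.
Direct stake: 58% = 58%.
Via Vantage: 40% × 42% = 16.8%.
Via Solent → Vantage: 100% × 47% × 42% = 19.74%.
Total: 58% + 16.8% + 19.74% = 94.54%.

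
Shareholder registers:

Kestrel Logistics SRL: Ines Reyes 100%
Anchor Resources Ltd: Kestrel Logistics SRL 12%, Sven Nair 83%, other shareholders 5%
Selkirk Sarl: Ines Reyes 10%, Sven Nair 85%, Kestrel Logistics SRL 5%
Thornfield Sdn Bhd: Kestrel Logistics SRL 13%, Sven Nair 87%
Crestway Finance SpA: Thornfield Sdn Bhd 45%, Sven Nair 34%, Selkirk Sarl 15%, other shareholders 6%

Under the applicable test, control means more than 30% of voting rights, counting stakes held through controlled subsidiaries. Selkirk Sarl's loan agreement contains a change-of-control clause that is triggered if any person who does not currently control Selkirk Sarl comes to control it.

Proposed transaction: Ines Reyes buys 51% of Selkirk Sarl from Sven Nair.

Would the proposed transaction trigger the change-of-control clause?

The purchase adds only to Ines's holdings (Sven's stake shrinks), so Ines is the only person who could newly come to control Selkirk.
Ines holds 100% of Kestrel, so Ines controls Kestrel.
In Selkirk, Ines's side holds only 10% + 5% = 15%, not > 30%.
So before the transaction, Ines does not control Selkirk.
After the purchase, Ines's direct stake in Selkirk rises to 10% + 51% = 61%, and Sven's stake falls to 34%.
Ines and Kestrel together hold 61% + 5% = 66% of Selkirk, so Ines controls Selkirk.
Ines did not control Selkirk before and does after, so the clause is triggered.

Yes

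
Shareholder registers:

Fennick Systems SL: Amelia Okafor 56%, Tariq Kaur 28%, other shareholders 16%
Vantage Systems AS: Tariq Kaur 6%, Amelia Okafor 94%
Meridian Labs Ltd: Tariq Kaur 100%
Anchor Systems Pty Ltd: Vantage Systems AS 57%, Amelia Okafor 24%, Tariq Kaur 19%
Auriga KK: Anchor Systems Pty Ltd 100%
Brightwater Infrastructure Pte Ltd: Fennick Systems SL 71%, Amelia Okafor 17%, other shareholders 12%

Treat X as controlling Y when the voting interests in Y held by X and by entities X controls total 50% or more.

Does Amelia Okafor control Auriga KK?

Yes

Amelia holds 94% of Vantage, so Amelia controls Vantage.
Vantage and Amelia together hold 57% + 24% = 81% of Anchor, so Amelia controls Anchor.
Anchor holds 100% of Auriga, so Amelia controls Auriga.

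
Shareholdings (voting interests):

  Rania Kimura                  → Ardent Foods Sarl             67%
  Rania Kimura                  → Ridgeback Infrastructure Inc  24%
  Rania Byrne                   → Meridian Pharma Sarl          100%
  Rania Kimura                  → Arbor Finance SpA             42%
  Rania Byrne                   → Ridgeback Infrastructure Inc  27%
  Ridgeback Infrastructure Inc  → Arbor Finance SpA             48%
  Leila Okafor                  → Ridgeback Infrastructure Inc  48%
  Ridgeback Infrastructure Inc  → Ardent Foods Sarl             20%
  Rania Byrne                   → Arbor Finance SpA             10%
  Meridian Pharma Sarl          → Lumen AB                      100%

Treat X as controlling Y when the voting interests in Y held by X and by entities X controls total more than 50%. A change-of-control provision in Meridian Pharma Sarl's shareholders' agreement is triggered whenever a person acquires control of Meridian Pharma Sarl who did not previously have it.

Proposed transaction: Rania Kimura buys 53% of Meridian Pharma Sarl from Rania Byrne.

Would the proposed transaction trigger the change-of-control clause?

The purchase adds only to Rania Kimura's holdings (Rania Byrne's stake shrinks), so Rania Kimura is the only person who could newly come to control Meridian.
Rania Kimura holds 67% of Ardent, so Rania Kimura controls Ardent.
Neither Rania Kimura nor any entity Rania Kimura controls holds any voting interest in Meridian.
So before the transaction, Rania Kimura does not control Meridian.
After the purchase, Rania Kimura holds 53% of Meridian directly, and Rania Byrne's stake falls to 47%.
Rania Kimura holds 53% of Meridian, so Rania Kimura controls Meridian.
Rania Kimura did not control Meridian before and does after, so the clause is triggered.

Yes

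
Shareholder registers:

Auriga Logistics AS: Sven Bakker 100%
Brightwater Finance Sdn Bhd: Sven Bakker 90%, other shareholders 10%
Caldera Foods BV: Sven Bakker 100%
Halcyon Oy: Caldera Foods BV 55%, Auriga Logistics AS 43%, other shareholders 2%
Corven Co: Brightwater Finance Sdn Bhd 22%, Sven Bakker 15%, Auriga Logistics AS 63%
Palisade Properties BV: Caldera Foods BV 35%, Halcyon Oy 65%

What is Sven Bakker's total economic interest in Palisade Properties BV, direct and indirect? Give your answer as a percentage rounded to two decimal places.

Sven reaches Palisade along 3 paths.
Via Caldera: 100% × 35% = 35%.
Via Caldera → Halcyon: 100% × 55% × 65% = 35.75%.
Via Auriga → Halcyon: 100% × 43% × 65% = 27.95%.
Total: 35% + 35.75% + 27.95% = 98.7%.
Rounded: 98.70%.

98.70%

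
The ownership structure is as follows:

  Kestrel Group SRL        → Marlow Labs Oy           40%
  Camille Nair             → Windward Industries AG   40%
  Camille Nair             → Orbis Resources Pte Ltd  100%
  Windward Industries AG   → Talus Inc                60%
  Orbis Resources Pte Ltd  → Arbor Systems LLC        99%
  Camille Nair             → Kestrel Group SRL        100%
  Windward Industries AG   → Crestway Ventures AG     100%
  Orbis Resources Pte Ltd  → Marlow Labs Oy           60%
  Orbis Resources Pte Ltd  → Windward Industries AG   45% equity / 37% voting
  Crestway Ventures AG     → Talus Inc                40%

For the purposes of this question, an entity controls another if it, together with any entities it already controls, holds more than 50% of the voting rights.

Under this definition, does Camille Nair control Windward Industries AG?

Yes

Camille holds 100% of Orbis, so Camille controls Orbis.
Orbis and Camille together hold 37% + 40% = 77% of Windward, so Camille controls Windward.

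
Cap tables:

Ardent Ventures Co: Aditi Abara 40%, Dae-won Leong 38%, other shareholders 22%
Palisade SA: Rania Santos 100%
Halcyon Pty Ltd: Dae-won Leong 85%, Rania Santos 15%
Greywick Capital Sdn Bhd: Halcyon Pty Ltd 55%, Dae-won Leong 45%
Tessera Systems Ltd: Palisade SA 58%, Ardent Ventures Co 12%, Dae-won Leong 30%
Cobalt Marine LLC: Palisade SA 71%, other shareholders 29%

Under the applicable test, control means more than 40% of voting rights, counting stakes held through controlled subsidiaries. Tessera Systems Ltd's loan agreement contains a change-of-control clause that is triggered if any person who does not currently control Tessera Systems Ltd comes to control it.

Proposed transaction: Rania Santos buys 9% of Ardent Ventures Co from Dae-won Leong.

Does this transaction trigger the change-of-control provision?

The purchase adds only to Rania's holdings (Dae-won's stake shrinks), so Rania is the only person who could newly come to control Tessera.
Rania holds 100% of Palisade, so Rania controls Palisade.
Palisade holds 58% of Tessera, so Rania controls Tessera.
So Rania already controls Tessera before the transaction.
After the purchase, Rania holds 9% of Ardent directly, and Dae-won's stake falls to 29%.
Rania controlled Tessera already, so this is not a new person acquiring control; every other person's position is unchanged or reduced.
No new person acquires control, so the clause is not triggered.

No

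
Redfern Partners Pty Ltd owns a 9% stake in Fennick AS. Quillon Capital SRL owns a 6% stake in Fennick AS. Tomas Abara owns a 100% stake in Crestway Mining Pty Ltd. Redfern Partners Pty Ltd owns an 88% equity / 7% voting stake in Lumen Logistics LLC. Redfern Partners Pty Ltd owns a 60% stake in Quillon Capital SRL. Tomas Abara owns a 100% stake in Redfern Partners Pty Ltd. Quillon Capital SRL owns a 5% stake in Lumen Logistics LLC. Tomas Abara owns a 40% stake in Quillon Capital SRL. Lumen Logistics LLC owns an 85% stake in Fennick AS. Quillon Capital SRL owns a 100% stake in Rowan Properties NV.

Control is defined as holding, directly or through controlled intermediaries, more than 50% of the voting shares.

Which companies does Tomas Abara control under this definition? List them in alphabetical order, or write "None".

Crestway Mining Pty Ltd, Quillon Capital SRL, Redfern Partners Pty Ltd, Rowan Properties NV

Tomas holds 100% of Redfern, so Tomas controls Redfern.
Tomas and Redfern together hold 40% + 60% = 100% of Quillon, so Tomas controls Quillon.
Tomas holds 100% of Crestway, so Tomas controls Crestway.
Quillon holds 100% of Rowan, so Tomas controls Rowan.
No other company's threshold is met.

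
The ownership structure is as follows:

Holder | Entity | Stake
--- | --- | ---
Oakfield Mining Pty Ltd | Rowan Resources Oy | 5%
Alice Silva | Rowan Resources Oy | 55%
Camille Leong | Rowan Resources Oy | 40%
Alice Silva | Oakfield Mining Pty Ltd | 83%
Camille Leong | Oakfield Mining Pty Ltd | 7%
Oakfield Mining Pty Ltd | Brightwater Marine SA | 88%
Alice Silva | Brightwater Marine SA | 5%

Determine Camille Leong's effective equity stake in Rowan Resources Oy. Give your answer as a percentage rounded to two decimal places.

40.35%

Camille reaches Rowan along 2 paths.
Direct stake: 40% = 40%.
Via Oakfield: 7% × 5% = 0.35%.
Total: 40% + 0.35% = 40.35%.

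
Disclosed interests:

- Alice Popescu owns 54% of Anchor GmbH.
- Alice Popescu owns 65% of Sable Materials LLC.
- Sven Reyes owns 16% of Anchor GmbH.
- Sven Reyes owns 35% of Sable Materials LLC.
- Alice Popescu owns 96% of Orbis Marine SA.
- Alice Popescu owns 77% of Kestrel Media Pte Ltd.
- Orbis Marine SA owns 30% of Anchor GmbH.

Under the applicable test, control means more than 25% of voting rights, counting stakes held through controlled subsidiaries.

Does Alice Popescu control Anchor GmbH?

Alice holds 96% of Orbis, so Alice controls Orbis.
Alice and Orbis together hold 54% + 30% = 84% of Anchor, so Alice controls Anchor.

Yes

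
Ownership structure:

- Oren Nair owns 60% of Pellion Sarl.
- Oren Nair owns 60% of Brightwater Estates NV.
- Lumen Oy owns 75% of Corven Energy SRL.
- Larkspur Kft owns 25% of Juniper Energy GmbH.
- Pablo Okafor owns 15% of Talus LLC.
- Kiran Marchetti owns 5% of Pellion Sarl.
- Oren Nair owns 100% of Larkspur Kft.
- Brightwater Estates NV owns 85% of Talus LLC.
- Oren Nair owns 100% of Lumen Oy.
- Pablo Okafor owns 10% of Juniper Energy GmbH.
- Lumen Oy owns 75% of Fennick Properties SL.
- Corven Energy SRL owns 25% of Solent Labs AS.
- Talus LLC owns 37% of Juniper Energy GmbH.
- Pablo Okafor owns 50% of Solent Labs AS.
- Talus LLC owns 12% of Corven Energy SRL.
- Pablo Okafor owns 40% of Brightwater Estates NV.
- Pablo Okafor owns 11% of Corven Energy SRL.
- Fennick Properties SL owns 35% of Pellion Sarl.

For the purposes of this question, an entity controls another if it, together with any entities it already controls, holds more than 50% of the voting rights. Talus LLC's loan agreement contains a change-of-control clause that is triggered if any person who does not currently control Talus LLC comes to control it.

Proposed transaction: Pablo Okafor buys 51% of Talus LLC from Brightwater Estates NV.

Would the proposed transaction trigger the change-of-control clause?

Yes

The purchase adds only to Pablo's holdings (Brightwater's stake shrinks), so Pablo is the only person who could newly come to control Talus.
Pablo's largest direct stake is 50% in Solent, which does not meet the threshold, so Pablo controls no company.
In Talus, Pablo's side holds only 15%, not > 50%.
So before the transaction, Pablo does not control Talus.
After the purchase, Pablo's direct stake in Talus rises to 15% + 51% = 66%, and Brightwater's stake falls to 34%.
Pablo holds 66% of Talus, so Pablo controls Talus.
Pablo did not control Talus before and does after, so the clause is triggered.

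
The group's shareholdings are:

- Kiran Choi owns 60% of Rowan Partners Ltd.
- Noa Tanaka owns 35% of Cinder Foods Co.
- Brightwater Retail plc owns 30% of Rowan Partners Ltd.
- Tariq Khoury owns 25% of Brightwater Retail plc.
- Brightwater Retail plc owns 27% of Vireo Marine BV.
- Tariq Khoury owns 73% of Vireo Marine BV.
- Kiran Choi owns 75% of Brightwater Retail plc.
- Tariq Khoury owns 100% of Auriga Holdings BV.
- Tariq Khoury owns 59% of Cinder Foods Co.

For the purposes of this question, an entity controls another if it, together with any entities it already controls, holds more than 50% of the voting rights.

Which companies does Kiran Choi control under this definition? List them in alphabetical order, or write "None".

Kiran holds 75% of Brightwater, so Kiran controls Brightwater.
Kiran and Brightwater together hold 60% + 30% = 90% of Rowan, so Kiran controls Rowan.
No other company's threshold is met.

Brightwater Retail plc, Rowan Partners Ltd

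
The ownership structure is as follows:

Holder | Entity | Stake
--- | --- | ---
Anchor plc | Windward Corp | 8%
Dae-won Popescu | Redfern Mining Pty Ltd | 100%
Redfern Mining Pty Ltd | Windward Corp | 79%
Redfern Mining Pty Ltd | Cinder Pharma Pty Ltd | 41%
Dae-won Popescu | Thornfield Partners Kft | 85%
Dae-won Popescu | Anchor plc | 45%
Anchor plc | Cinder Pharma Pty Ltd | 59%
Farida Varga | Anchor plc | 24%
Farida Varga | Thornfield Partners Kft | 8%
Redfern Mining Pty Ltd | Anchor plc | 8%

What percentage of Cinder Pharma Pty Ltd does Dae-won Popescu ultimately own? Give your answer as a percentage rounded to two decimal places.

Dae-won reaches Cinder along 3 paths.
Via Redfern: 100% × 41% = 41%.
Via Anchor: 45% × 59% = 26.55%.
Via Redfern → Anchor: 100% × 8% × 59% = 4.72%.
Total: 41% + 26.55% + 4.72% = 72.27%.

72.27%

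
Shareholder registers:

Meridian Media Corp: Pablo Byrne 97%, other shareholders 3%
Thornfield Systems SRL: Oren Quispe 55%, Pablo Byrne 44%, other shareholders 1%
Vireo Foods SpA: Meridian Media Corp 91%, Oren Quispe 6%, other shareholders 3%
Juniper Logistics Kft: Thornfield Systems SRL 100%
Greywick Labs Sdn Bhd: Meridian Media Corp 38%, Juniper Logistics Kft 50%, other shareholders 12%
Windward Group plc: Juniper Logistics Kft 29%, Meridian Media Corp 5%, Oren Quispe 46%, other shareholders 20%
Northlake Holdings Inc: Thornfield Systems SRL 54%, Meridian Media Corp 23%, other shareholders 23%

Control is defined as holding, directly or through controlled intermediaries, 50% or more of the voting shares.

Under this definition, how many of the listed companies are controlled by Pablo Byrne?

2

Pablo holds 97% of Meridian, so Pablo controls Meridian.
Meridian holds 91% of Vireo, so Pablo controls Vireo.
No other company's threshold is met.
Pablo controls 2 companies.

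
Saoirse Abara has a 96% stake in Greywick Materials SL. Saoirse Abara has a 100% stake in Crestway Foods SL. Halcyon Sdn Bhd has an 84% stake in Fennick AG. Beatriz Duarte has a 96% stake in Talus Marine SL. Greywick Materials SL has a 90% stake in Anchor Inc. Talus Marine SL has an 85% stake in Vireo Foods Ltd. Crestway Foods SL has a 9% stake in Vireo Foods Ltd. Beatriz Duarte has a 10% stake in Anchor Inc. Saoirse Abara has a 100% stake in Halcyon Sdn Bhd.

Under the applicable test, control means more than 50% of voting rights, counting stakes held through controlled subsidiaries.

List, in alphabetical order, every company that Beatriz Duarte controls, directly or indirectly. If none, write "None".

Beatriz holds 96% of Talus, so Beatriz controls Talus.
Talus holds 85% of Vireo, so Beatriz controls Vireo.
No other company's threshold is met.

Talus Marine SL, Vireo Foods Ltd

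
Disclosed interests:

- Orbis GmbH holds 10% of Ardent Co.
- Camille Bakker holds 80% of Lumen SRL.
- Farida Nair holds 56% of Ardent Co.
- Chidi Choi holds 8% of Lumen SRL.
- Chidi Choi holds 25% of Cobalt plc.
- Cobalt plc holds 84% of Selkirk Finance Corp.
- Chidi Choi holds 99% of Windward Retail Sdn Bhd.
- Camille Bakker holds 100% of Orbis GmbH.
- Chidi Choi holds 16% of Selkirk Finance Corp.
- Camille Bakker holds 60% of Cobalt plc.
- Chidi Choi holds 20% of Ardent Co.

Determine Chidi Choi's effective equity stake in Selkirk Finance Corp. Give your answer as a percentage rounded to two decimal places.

37.00%

Chidi reaches Selkirk along 2 paths.
Direct stake: 16% = 16%.
Via Cobalt: 25% × 84% = 21%.
Total: 16% + 21% = 37%.
Rounded: 37.00%.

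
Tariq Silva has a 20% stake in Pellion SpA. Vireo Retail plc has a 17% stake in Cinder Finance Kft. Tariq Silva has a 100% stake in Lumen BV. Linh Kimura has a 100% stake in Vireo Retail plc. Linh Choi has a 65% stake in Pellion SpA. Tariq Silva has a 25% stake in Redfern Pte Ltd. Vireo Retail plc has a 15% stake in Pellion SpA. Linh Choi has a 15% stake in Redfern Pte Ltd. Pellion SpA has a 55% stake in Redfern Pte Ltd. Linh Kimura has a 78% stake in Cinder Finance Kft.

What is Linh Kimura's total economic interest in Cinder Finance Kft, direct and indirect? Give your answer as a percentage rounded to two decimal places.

Linh Kimura reaches Cinder along 2 paths.
Direct stake: 78% = 78%.
Via Vireo: 100% × 17% = 17%.
Total: 78% + 17% = 95%.
Rounded: 95.00%.

95.00%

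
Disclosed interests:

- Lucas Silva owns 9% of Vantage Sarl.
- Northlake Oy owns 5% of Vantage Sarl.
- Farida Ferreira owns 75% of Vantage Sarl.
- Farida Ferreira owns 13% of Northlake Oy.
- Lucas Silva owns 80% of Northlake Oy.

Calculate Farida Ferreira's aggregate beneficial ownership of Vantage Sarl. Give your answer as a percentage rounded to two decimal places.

75.65%

Farida reaches Vantage along 2 paths.
Direct stake: 75% = 75%.
Via Northlake: 13% × 5% = 0.65%.
Total: 75% + 0.65% = 75.65%.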